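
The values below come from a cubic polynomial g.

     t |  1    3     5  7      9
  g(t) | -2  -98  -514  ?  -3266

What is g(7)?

-1490

On equispaced nodes a degree-3 polynomial has vanishing fourth forward difference, so
  g(1) - 4·g(3) + 6·g(5) - 4·g(7) + g(9) = 0.
Substituting the known values and solving for g(7):
  -4·g(7) = 5960
  g(7) = -1490.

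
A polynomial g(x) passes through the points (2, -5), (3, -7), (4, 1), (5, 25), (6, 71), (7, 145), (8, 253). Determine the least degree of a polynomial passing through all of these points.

3

Forward differences of the values at x = 2, 3, 4, 5, 6, 7, 8:
  g  : -5  -7  1  25  71  145  253
  Δ  : -2  8  24  46  74  108
  Δ^2: 10  16  22  28  34
  Δ^3: 6  6  6  6
  Δ^4: 0  0  0
  Δ^5: 0  0
  Δ^6: 0
The third differences are constant (6) and nonzero, while all higher differences vanish, so the minimal degree is 3.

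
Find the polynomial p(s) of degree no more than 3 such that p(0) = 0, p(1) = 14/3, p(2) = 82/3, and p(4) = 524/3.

Using the Lagrange interpolation formula with nodes 0, 1, 2, 4:
  L_0(s) = (s - 1)(s - 2)(s - 4) / -8
  L_1(s) = s(s - 2)(s - 4) / 3
  L_2(s) = s(s - 1)(s - 4) / -4
  L_3(s) = s(s - 1)(s - 2) / 24
Then p(s) = 0·L_0(s) + 14/3·L_1(s) + 82/3·L_2(s) + 524/3·L_3(s).
Expanding and collecting terms gives p(s) = 2s^3 + 3s^2 - (1/3)s.
Check: p(1) = 14/3. ✓

p(s) = 2s^3 + 3s^2 - (1/3)s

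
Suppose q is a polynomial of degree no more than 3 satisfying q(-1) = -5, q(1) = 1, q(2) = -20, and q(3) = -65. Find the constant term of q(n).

4

Write q(n) = an^3 + bn^2 + cn + d. Substituting each data point gives a linear system:
  -a + b - c + d = -5
  a + b + c + d = 1
  8a + 4b + 2c + d = -20
  27a + 9b + 3c + d = -65
Solving the system yields a = -1, b = -6, c = 4, d = 4.
So q(n) = -n^3 - 6n^2 + 4n + 4.
The constant term is 4.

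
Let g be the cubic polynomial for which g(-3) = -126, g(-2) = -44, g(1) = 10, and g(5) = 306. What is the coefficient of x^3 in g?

Write g(x) = ax^3 + bx^2 + cx + d. Substituting each data point gives a linear system:
  -27a + 9b - 3c + d = -126
  -8a + 4b - 2c + d = -44
  a + b + c + d = 10
  125a + 25b + 5c + d = 306
Solving the system yields a = 3, b = -4, c = 5, d = 6.
So g(x) = 3x³ - 4x² + 5x + 6.
The leading coefficient is 3.

3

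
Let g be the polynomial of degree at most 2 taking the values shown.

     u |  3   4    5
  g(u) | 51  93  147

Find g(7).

291

Forward differences of the values at u = 3, 4, 5:
  g  : 51  93  147
  Δ  : 42  54
  Δ^2: 12
The second differences are constant, confirming degree 2.
Interpolating (Newton forward form) and evaluating at u = 7 gives g(7) = 291.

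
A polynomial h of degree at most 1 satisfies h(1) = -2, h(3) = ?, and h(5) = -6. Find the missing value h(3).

The 2 known points determine the degree-1 polynomial uniquely.
Write h(u) = au + b. Substituting each data point gives a linear system:
  a + b = -2
  5a + b = -6
Solving the system yields a = -1, b = -1.
So h(u) = -u - 1.
Then h(3) = -4.

-4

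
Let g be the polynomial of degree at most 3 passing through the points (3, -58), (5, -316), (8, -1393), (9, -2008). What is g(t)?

g(t) = -3t^3 + 2t^2 + 2t - 1

Using the Lagrange interpolation formula with nodes 3, 5, 8, 9:
  L_0(t) = (t - 5)(t - 8)(t - 9) / -60
  L_1(t) = (t - 3)(t - 8)(t - 9) / 24
  L_2(t) = (t - 3)(t - 5)(t - 9) / -15
  L_3(t) = (t - 3)(t - 5)(t - 8) / 24
Then g(t) = -58·L_0(t) - 316·L_1(t) - 1393·L_2(t) - 2008·L_3(t).
Expanding and collecting terms gives g(t) = -3t³ + 2t² + 2t - 1.
Check: g(3) = -58. ✓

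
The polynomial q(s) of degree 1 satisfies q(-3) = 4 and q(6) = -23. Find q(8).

-29

Using the Lagrange interpolation formula with nodes -3, 6:
  L_0(s) = (s - 6) / -9
  L_1(s) = (s + 3) / 9
Then q(s) = 4·L_0(s) - 23·L_1(s).
Expanding and collecting terms gives q(s) = -3s - 5.
Evaluating at s = 8: q(8) = -29.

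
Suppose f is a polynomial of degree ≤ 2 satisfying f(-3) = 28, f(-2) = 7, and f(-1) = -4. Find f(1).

Forward differences of the values at n = -3, -2, -1:
  f  : 28  7  -4
  Δ  : -21  -11
  Δ^2: 10
The second differences are constant, confirming degree 2.
Interpolating (Newton forward form) and evaluating at n = 1 gives f(1) = 4.

4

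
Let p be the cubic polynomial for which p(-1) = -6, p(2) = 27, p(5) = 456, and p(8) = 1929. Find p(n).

Using the Lagrange interpolation formula with nodes -1, 2, 5, 8:
  L_0(n) = (n - 2)(n - 5)(n - 8) / -162
  L_1(n) = (n + 1)(n - 5)(n - 8) / 54
  L_2(n) = (n + 1)(n - 2)(n - 8) / -54
  L_3(n) = (n + 1)(n - 2)(n - 5) / 162
Then p(n) = -6·L_0(n) + 27·L_1(n) + 456·L_2(n) + 1929·L_3(n).
Expanding and collecting terms gives p(n) = 4n³ - 2n² + n + 1.
Check: p(2) = 27. ✓

p(n) = 4n^3 - 2n^2 + n + 1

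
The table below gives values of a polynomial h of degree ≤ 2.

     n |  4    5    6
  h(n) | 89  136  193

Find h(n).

h(n) = 5n^2 + 2n + 1

Write h(n) = an^2 + bn + c. Substituting each data point gives a linear system:
  16a + 4b + c = 89
  25a + 5b + c = 136
  36a + 6b + c = 193
Solving the system yields a = 5, b = 2, c = 1.
So h(n) = 5n^2 + 2n + 1.
Check: h(5) = 136. ✓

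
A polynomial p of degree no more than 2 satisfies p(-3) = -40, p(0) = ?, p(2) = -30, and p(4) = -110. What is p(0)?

2

The 3 known points determine the degree-2 polynomial uniquely.
Write p(s) = as^2 + bs + c. Substituting each data point gives a linear system:
  9a - 3b + c = -40
  4a + 2b + c = -30
  16a + 4b + c = -110
Solving the system yields a = -6, b = -4, c = 2.
So p(s) = -6s^2 - 4s + 2.
Then p(0) = 2.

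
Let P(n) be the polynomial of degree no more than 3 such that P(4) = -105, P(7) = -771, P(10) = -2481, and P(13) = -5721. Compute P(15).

Using the Lagrange interpolation formula with nodes 4, 7, 10, 13:
  L_0(n) = (n - 7)(n - 10)(n - 13) / -162
  L_1(n) = (n - 4)(n - 10)(n - 13) / 54
  L_2(n) = (n - 4)(n - 7)(n - 13) / -54
  L_3(n) = (n - 4)(n - 7)(n - 10) / 162
Then P(n) = -105·L_0(n) - 771·L_1(n) - 2481·L_2(n) - 5721·L_3(n).
Expanding and collecting terms gives P(n) = -3n^3 + 5n^2 + 2n - 1.
Evaluating at n = 15: P(15) = -8971.

-8971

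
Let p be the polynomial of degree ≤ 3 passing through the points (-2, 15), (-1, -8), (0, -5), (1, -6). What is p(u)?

p(u) = -5u^3 - 2u^2 + 6u - 5

Using the Lagrange interpolation formula with nodes -2, -1, 0, 1:
  L_0(u) = (u + 1)u(u - 1) / -6
  L_1(u) = (u + 2)u(u - 1) / 2
  L_2(u) = (u + 2)(u + 1)(u - 1) / -2
  L_3(u) = (u + 2)(u + 1)u / 6
Then p(u) = 15·L_0(u) - 8·L_1(u) - 5·L_2(u) - 6·L_3(u).
Expanding and collecting terms gives p(u) = -5u³ - 2u² + 6u - 5.
Check: p(-1) = -8. ✓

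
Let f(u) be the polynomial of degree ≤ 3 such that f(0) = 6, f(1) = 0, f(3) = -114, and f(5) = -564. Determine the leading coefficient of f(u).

-5

Write f(u) = au^3 + bu^2 + cu + d. Substituting each data point gives a linear system:
  d = 6
  a + b + c + d = 0
  27a + 9b + 3c + d = -114
  125a + 25b + 5c + d = -564
Solving the system yields a = -5, b = 3, c = -4, d = 6.
So f(u) = -5u^3 + 3u^2 - 4u + 6.
The leading coefficient is -5.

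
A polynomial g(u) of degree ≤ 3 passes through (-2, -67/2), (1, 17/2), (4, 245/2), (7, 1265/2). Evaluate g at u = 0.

5/2

Write g(u) = au^3 + bu^2 + cu + d. Substituting each data point gives a linear system:
  -8a + 4b - 2c + d = -67/2
  a + b + c + d = 17/2
  64a + 16b + 4c + d = 245/2
  343a + 49b + 7c + d = 1265/2
Solving the system yields a = 2, b = -2, c = 6, d = 5/2.
So g(u) = 2u^3 - 2u^2 + 6u + 5/2.
Then g(0) = 5/2.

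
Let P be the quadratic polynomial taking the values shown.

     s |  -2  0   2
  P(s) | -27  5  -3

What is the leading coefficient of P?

Write P(s) = as^2 + bs + c. Substituting each data point gives a linear system:
  4a - 2b + c = -27
  c = 5
  4a + 2b + c = -3
Solving the system yields a = -5, b = 6, c = 5.
So P(s) = -5s² + 6s + 5.
The leading coefficient is -5.

-5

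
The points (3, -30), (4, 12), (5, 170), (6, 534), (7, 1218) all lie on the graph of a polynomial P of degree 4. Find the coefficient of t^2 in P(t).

Write P(t) = at^4 + bt^3 + ct^2 + dt + e. Substituting each data point gives a linear system:
  81a + 27b + 9c + 3d + e = -30
  256a + 64b + 16c + 4d + e = 12
  625a + 125b + 25c + 5d + e = 170
  1296a + 216b + 36c + 6d + e = 534
  2401a + 343b + 49c + 7d + e = 1218
Solving the system yields a = 1, b = -3, c = -3, d = -1, e = 0.
So P(t) = t^4 - 3t^3 - 3t^2 - t.
The coefficient of t^2 is -3.

-3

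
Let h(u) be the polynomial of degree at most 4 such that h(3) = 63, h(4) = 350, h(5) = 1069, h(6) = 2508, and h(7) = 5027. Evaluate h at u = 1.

Using the Lagrange interpolation formula with nodes 3, 4, 5, 6, 7:
  L_0(u) = (u - 4)(u - 5)(u - 6)(u - 7) / 24
  L_1(u) = (u - 3)(u - 5)(u - 6)(u - 7) / -6
  L_2(u) = (u - 3)(u - 4)(u - 6)(u - 7) / 4
  L_3(u) = (u - 3)(u - 4)(u - 5)(u - 7) / -6
  L_4(u) = (u - 3)(u - 4)(u - 5)(u - 6) / 24
Then h(u) = 63·L_0(u) + 350·L_1(u) + 1069·L_2(u) + 2508·L_3(u) + 5027·L_4(u).
Expanding and collecting terms gives h(u) = 3u^4 - 6u^3 - 3u^2 + 5u - 6.
Evaluating at u = 1: h(1) = -7.

-7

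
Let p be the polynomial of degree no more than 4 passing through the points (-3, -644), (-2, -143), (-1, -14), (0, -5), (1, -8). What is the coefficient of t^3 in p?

Write p(t) = at^4 + bt^3 + ct^2 + dt + e. Substituting each data point gives a linear system:
  81a - 27b + 9c - 3d + e = -644
  16a - 8b + 4c - 2d + e = -143
  a - b + c - d + e = -14
  e = -5
  a + b + c + d + e = -8
Solving the system yields a = -6, b = 6, c = 0, d = -3, e = -5.
So p(t) = -6t^4 + 6t^3 - 3t - 5.
The coefficient of t^3 is 6.

6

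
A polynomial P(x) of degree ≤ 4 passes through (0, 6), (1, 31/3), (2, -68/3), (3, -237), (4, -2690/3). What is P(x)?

Write P(x) = ax^4 + bx^3 + cx^2 + dx + e. Substituting each data point gives a linear system:
  e = 6
  a + b + c + d + e = 31/3
  16a + 8b + 4c + 2d + e = -68/3
  81a + 27b + 9c + 3d + e = -237
  256a + 64b + 16c + 4d + e = -2690/3
Solving the system yields a = -5, b = 6, c = -5/3, d = 5, e = 6.
So P(x) = -5x^4 + 6x^3 - (5/3)x^2 + 5x + 6.
Check: P(2) = -68/3. ✓

P(x) = -5x^4 + 6x^3 - (5/3)x^2 + 5x + 6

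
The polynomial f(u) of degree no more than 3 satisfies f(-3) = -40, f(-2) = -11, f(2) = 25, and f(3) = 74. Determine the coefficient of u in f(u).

Write f(u) = au^3 + bu^2 + cu + d. Substituting each data point gives a linear system:
  -27a + 9b - 3c + d = -40
  -8a + 4b - 2c + d = -11
  8a + 4b + 2c + d = 25
  27a + 9b + 3c + d = 74
Solving the system yields a = 2, b = 2, c = 1, d = -1.
So f(u) = 2u^3 + 2u^2 + u - 1.
The coefficient of u is 1.

1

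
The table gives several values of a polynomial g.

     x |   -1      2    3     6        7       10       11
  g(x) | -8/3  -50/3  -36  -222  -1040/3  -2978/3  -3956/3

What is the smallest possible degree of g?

3

Divided differences on the nodes -1, 2, 3, 6, 7, 10, 11:
  order 0: -8/3  -50/3  -36  -222  -1040/3  -2978/3  -3956/3
  order 1: -14/3  -58/3  -62  -374/3  -646/3  -326
  order 2: -11/3  -32/3  -47/3  -68/3  -83/3
  order 3: -1  -1  -1  -1
  order 4: 0  0  0
  order 5: 0  0
  order 6: 0
The order-3 divided differences are all -1 (nonzero) and every higher order vanishes, so the data lies on a polynomial of degree exactly 3.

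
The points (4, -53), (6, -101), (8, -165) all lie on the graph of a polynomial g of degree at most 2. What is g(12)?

-341

Write g(s) = as^2 + bs + c. Substituting each data point gives a linear system:
  16a + 4b + c = -53
  36a + 6b + c = -101
  64a + 8b + c = -165
Solving the system yields a = -2, b = -4, c = -5.
So g(s) = -2s² - 4s - 5.
Then g(12) = -341.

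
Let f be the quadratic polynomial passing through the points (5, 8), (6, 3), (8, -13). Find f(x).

f(x) = -x^2 + 6x + 3

Using the Lagrange interpolation formula with nodes 5, 6, 8:
  L_0(x) = (x - 6)(x - 8) / 3
  L_1(x) = (x - 5)(x - 8) / -2
  L_2(x) = (x - 5)(x - 6) / 6
Then f(x) = 8·L_0(x) + 3·L_1(x) - 13·L_2(x).
Expanding and collecting terms gives f(x) = -x^2 + 6x + 3.
Check: f(5) = 8. ✓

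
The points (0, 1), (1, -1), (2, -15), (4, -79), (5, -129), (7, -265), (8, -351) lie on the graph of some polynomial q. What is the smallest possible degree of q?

Divided differences on the nodes 0, 1, 2, 4, 5, 7, 8:
  order 0: 1  -1  -15  -79  -129  -265  -351
  order 1: -2  -14  -32  -50  -68  -86
  order 2: -6  -6  -6  -6  -6
  order 3: 0  0  0  0
  order 4: 0  0  0
  order 5: 0  0
  order 6: 0
The order-2 divided differences are all -6 (nonzero) and every higher order vanishes, so the data lies on a polynomial of degree exactly 2.

2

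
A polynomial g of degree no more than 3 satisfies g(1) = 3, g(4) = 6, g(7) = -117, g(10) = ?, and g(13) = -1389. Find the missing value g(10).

On equispaced nodes a degree-3 polynomial has vanishing fourth forward difference, so
  g(1) - 4·g(4) + 6·g(7) - 4·g(10) + g(13) = 0.
Substituting the known values and solving for g(10):
  -4·g(10) = 2112
  g(10) = -528.

-528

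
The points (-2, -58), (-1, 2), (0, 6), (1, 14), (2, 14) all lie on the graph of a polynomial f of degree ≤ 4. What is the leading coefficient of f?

-3

Write f(n) = an^4 + bn^3 + cn^2 + dn + e. Substituting each data point gives a linear system:
  16a - 8b + 4c - 2d + e = -58
  a - b + c - d + e = 2
  e = 6
  a + b + c + d + e = 14
  16a + 8b + 4c + 2d + e = 14
Solving the system yields a = -3, b = 4, c = 5, d = 2, e = 6.
So f(n) = -3n⁴ + 4n³ + 5n² + 2n + 6.
The leading coefficient is -3.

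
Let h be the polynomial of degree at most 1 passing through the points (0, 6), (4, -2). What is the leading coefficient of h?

-2

Write h(n) = an + b. Substituting each data point gives a linear system:
  b = 6
  4a + b = -2
Solving the system yields a = -2, b = 6.
So h(n) = -2n + 6.
The leading coefficient is -2.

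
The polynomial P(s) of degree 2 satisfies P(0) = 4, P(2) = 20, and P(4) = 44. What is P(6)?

76

Forward differences of the values at s = 0, 2, 4:
  P  : 4  20  44
  Δ  : 16  24
  Δ^2: 8
The second differences are constant, confirming degree 2.
Interpolating (Newton forward form) and evaluating at s = 6 gives P(6) = 76.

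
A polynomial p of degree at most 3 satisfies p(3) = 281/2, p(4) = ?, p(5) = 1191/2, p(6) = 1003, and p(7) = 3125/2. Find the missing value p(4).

316

On equispaced nodes a degree-3 polynomial has vanishing fourth forward difference, so
  p(3) - 4·p(4) + 6·p(5) - 4·p(6) + p(7) = 0.
Substituting the known values and solving for p(4):
  -4·p(4) = -1264
  p(4) = 316.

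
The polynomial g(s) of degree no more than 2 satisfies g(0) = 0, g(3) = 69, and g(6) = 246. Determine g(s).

Write g(s) = as^2 + bs + c. Substituting each data point gives a linear system:
  c = 0
  9a + 3b + c = 69
  36a + 6b + c = 246
Solving the system yields a = 6, b = 5, c = 0.
So g(s) = 6s² + 5s.
Check: g(0) = 0. ✓

g(s) = 6s^2 + 5s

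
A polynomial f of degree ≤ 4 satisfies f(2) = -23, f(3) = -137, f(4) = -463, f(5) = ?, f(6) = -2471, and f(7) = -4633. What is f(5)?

-1169

The 5 known points determine the degree-4 polynomial uniquely.
Write f(s) = as^4 + bs^3 + cs^2 + ds + e. Substituting each data point gives a linear system:
  16a + 8b + 4c + 2d + e = -23
  81a + 27b + 9c + 3d + e = -137
  256a + 64b + 16c + 4d + e = -463
  1296a + 216b + 36c + 6d + e = -2471
  2401a + 343b + 49c + 7d + e = -4633
Solving the system yields a = -2, b = 0, c = 4, d = -4, e = 1.
So f(s) = -2s⁴ + 4s² - 4s + 1.
Then f(5) = -1169.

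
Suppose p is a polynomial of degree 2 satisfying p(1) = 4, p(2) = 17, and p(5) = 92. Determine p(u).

Write p(u) = au^2 + bu + c. Substituting each data point gives a linear system:
  a + b + c = 4
  4a + 2b + c = 17
  25a + 5b + c = 92
Solving the system yields a = 3, b = 4, c = -3.
So p(u) = 3u^2 + 4u - 3.
Check: p(1) = 4. ✓

p(u) = 3u^2 + 4u - 3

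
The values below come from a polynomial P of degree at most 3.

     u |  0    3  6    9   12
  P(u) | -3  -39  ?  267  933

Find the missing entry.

-3

On equispaced nodes a degree-3 polynomial has vanishing fourth forward difference, so
  P(0) - 4·P(3) + 6·P(6) - 4·P(9) + P(12) = 0.
Substituting the known values and solving for P(6):
  6·P(6) = -18
  P(6) = -3.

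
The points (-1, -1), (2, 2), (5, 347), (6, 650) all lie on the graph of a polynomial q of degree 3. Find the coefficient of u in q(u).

-6

Write q(u) = au^3 + bu^2 + cu + d. Substituting each data point gives a linear system:
  -a + b - c + d = -1
  8a + 4b + 2c + d = 2
  125a + 25b + 5c + d = 347
  216a + 36b + 6c + d = 650
Solving the system yields a = 4, b = -5, c = -6, d = 2.
So q(u) = 4u^3 - 5u^2 - 6u + 2.
The coefficient of u is -6.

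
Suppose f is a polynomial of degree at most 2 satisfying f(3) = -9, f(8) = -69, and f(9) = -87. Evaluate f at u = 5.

-27

Write f(u) = au^2 + bu + c. Substituting each data point gives a linear system:
  9a + 3b + c = -9
  64a + 8b + c = -69
  81a + 9b + c = -87
Solving the system yields a = -1, b = -1, c = 3.
So f(u) = -u^2 - u + 3.
Then f(5) = -27.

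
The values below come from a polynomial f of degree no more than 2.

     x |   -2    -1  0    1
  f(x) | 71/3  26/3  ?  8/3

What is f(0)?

5/3

The 3 known points determine the degree-2 polynomial uniquely.
Write f(x) = ax^2 + bx + c. Substituting each data point gives a linear system:
  4a - 2b + c = 71/3
  a - b + c = 26/3
  a + b + c = 8/3
Solving the system yields a = 4, b = -3, c = 5/3.
So f(x) = 4x² - 3x + 5/3.
Then f(0) = 5/3.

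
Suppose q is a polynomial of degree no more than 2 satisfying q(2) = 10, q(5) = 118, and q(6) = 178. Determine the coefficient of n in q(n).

-6

Write q(n) = an^2 + bn + c. Substituting each data point gives a linear system:
  4a + 2b + c = 10
  25a + 5b + c = 118
  36a + 6b + c = 178
Solving the system yields a = 6, b = -6, c = -2.
So q(n) = 6n² - 6n - 2.
The coefficient of n is -6.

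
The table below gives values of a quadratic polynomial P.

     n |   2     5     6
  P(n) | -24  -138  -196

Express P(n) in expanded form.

P(n) = -5n^2 - 3n + 2

Write P(n) = an^2 + bn + c. Substituting each data point gives a linear system:
  4a + 2b + c = -24
  25a + 5b + c = -138
  36a + 6b + c = -196
Solving the system yields a = -5, b = -3, c = 2.
So P(n) = -5n^2 - 3n + 2.
Check: P(6) = -196. ✓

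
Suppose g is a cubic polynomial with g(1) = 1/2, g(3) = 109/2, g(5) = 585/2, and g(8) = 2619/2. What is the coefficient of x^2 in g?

Write g(x) = ax^3 + bx^2 + cx + d. Substituting each data point gives a linear system:
  a + b + c + d = 1/2
  27a + 9b + 3c + d = 109/2
  125a + 25b + 5c + d = 585/2
  512a + 64b + 8c + d = 2619/2
Solving the system yields a = 3, b = -4, c = 4, d = -5/2.
So g(x) = 3x³ - 4x² + 4x - 5/2.
The coefficient of x^2 is -4.

-4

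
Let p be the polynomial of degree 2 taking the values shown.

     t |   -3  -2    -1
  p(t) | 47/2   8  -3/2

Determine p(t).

Write p(t) = at^2 + bt + c. Substituting each data point gives a linear system:
  9a - 3b + c = 47/2
  4a - 2b + c = 8
  a - b + c = -3/2
Solving the system yields a = 3, b = -1/2, c = -5.
So p(t) = 3t^2 - (1/2)t - 5.
Check: p(-1) = -3/2. ✓

p(t) = 3t^2 - (1/2)t - 5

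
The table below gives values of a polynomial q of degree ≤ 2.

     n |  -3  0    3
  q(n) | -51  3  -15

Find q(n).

q(n) = -4n^2 + 6n + 3

Using the Lagrange interpolation formula with nodes -3, 0, 3:
  L_0(n) = n(n - 3) / 18
  L_1(n) = (n + 3)(n - 3) / -9
  L_2(n) = (n + 3)n / 18
Then q(n) = -51·L_0(n) + 3·L_1(n) - 15·L_2(n).
Expanding and collecting terms gives q(n) = -4n^2 + 6n + 3.
Check: q(0) = 3. ✓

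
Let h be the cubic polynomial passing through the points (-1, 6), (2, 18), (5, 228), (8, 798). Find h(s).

h(s) = s^3 + 5s^2 - 4s - 2

Write h(s) = as^3 + bs^2 + cs + d. Substituting each data point gives a linear system:
  -a + b - c + d = 6
  8a + 4b + 2c + d = 18
  125a + 25b + 5c + d = 228
  512a + 64b + 8c + d = 798
Solving the system yields a = 1, b = 5, c = -4, d = -2.
So h(s) = s³ + 5s² - 4s - 2.
Check: h(2) = 18. ✓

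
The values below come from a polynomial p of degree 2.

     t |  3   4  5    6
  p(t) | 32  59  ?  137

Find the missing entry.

The 3 known points determine the degree-2 polynomial uniquely.
Write p(t) = at^2 + bt + c. Substituting each data point gives a linear system:
  9a + 3b + c = 32
  16a + 4b + c = 59
  36a + 6b + c = 137
Solving the system yields a = 4, b = -1, c = -1.
So p(t) = 4t^2 - t - 1.
Then p(5) = 94.

94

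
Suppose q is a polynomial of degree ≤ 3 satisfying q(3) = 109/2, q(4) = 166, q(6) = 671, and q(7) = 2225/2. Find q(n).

Write q(n) = an^3 + bn^2 + cn + d. Substituting each data point gives a linear system:
  27a + 9b + 3c + d = 109/2
  64a + 16b + 4c + d = 166
  216a + 36b + 6c + d = 671
  343a + 49b + 7c + d = 2225/2
Solving the system yields a = 4, b = -5, c = -3/2, d = -4.
So q(n) = 4n³ - 5n² - (3/2)n - 4.
Check: q(6) = 671. ✓

q(n) = 4n^3 - 5n^2 - (3/2)n - 4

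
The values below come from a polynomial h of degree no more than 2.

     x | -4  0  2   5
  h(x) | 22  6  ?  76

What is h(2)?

22

The 3 known points determine the degree-2 polynomial uniquely.
Write h(x) = ax^2 + bx + c. Substituting each data point gives a linear system:
  16a - 4b + c = 22
  c = 6
  25a + 5b + c = 76
Solving the system yields a = 2, b = 4, c = 6.
So h(x) = 2x^2 + 4x + 6.
Then h(2) = 22.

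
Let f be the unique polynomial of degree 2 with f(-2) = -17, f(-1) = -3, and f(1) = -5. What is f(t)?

f(t) = -5t^2 - t + 1

Write f(t) = at^2 + bt + c. Substituting each data point gives a linear system:
  4a - 2b + c = -17
  a - b + c = -3
  a + b + c = -5
Solving the system yields a = -5, b = -1, c = 1.
So f(t) = -5t^2 - t + 1.
Check: f(1) = -5. ✓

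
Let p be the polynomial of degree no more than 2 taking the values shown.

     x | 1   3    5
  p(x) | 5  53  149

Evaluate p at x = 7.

Forward differences of the values at x = 1, 3, 5:
  p  : 5  53  149
  Δ  : 48  96
  Δ^2: 48
The second differences are constant, confirming degree 2.
Interpolating (Newton forward form) and evaluating at x = 7 gives p(7) = 293.

293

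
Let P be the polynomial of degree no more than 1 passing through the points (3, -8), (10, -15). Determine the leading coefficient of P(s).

Write P(s) = as + b. Substituting each data point gives a linear system:
  3a + b = -8
  10a + b = -15
Solving the system yields a = -1, b = -5.
So P(s) = -s - 5.
The leading coefficient is -1.

-1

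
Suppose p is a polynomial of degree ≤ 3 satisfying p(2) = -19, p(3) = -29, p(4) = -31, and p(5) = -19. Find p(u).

p(u) = u^3 - 5u^2 - 4u + 1

Write p(u) = au^3 + bu^2 + cu + d. Substituting each data point gives a linear system:
  8a + 4b + 2c + d = -19
  27a + 9b + 3c + d = -29
  64a + 16b + 4c + d = -31
  125a + 25b + 5c + d = -19
Solving the system yields a = 1, b = -5, c = -4, d = 1.
So p(u) = u^3 - 5u^2 - 4u + 1.
Check: p(3) = -29. ✓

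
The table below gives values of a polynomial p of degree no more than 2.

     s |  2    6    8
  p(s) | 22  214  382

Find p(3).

Using the Lagrange interpolation formula with nodes 2, 6, 8:
  L_0(s) = (s - 6)(s - 8) / 24
  L_1(s) = (s - 2)(s - 8) / -8
  L_2(s) = (s - 2)(s - 6) / 12
Then p(s) = 22·L_0(s) + 214·L_1(s) + 382·L_2(s).
Expanding and collecting terms gives p(s) = 6s^2 - 2.
Evaluating at s = 3: p(3) = 52.

52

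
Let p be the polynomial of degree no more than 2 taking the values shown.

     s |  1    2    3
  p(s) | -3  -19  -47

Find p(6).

Write p(s) = as^2 + bs + c. Substituting each data point gives a linear system:
  a + b + c = -3
  4a + 2b + c = -19
  9a + 3b + c = -47
Solving the system yields a = -6, b = 2, c = 1.
So p(s) = -6s^2 + 2s + 1.
Then p(6) = -203.

-203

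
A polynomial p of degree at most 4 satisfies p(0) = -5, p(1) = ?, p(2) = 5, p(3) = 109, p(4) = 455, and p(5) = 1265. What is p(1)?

-7

The 5 known points determine the degree-4 polynomial uniquely.
Write p(x) = ax^4 + bx^3 + cx^2 + dx + e. Substituting each data point gives a linear system:
  e = -5
  16a + 8b + 4c + 2d + e = 5
  81a + 27b + 9c + 3d + e = 109
  256a + 64b + 16c + 4d + e = 455
  625a + 125b + 25c + 5d + e = 1265
Solving the system yields a = 3, b = -5, c = 1, d = -1, e = -5.
So p(x) = 3x^4 - 5x^3 + x^2 - x - 5.
Then p(1) = -7.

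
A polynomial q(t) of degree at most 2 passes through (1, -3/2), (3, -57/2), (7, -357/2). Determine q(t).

q(t) = -4t^2 + (5/2)t

Write q(t) = at^2 + bt + c. Substituting each data point gives a linear system:
  a + b + c = -3/2
  9a + 3b + c = -57/2
  49a + 7b + c = -357/2
Solving the system yields a = -4, b = 5/2, c = 0.
So q(t) = -4t^2 + (5/2)t.
Check: q(1) = -3/2. ✓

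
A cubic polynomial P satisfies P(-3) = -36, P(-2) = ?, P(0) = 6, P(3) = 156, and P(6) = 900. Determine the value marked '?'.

The 4 known points determine the degree-3 polynomial uniquely.
Write P(x) = ax^3 + bx^2 + cx + d. Substituting each data point gives a linear system:
  -27a + 9b - 3c + d = -36
  d = 6
  27a + 9b + 3c + d = 156
  216a + 36b + 6c + d = 900
Solving the system yields a = 3, b = 6, c = 5, d = 6.
So P(x) = 3x^3 + 6x^2 + 5x + 6.
Then P(-2) = -4.

-4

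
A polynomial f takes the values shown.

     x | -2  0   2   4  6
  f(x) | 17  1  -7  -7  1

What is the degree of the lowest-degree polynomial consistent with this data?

2

Forward differences of the values at x = -2, 0, 2, 4, 6:
  f  : 17  1  -7  -7  1
  Δ  : -16  -8  0  8
  Δ^2: 8  8  8
  Δ^3: 0  0
  Δ^4: 0
The second differences are constant (8) and nonzero, while all higher differences vanish, so the minimal degree is 2.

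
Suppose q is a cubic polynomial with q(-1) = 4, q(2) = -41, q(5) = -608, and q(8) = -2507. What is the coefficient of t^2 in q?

1

Write q(t) = at^3 + bt^2 + ct + d. Substituting each data point gives a linear system:
  -a + b - c + d = 4
  8a + 4b + 2c + d = -41
  125a + 25b + 5c + d = -608
  512a + 64b + 8c + d = -2507
Solving the system yields a = -5, b = 1, c = -1, d = -3.
So q(t) = -5t^3 + t^2 - t - 3.
The coefficient of t^2 is 1.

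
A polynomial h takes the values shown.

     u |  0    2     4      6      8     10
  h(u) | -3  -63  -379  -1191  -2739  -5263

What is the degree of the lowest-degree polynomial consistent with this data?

3

Forward differences of the values at u = 0, 2, 4, 6, 8, 10:
  h  : -3  -63  -379  -1191  -2739  -5263
  Δ  : -60  -316  -812  -1548  -2524
  Δ^2: -256  -496  -736  -976
  Δ^3: -240  -240  -240
  Δ^4: 0  0
  Δ^5: 0
The third differences are constant (-240) and nonzero, while all higher differences vanish, so the minimal degree is 3.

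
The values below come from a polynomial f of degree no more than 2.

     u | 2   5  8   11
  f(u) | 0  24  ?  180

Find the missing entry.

On equispaced nodes a degree-2 polynomial has vanishing third forward difference, so
  - f(2) + 3·f(5) - 3·f(8) + f(11) = 0.
Substituting the known values and solving for f(8):
  -3·f(8) = -252
  f(8) = 84.

84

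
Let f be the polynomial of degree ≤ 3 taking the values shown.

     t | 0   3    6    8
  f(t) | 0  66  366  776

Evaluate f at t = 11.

1826

Using the Lagrange interpolation formula with nodes 0, 3, 6, 8:
  L_0(t) = (t - 3)(t - 6)(t - 8) / -144
  L_1(t) = t(t - 6)(t - 8) / 45
  L_2(t) = t(t - 3)(t - 8) / -36
  L_3(t) = t(t - 3)(t - 6) / 80
Then f(t) = 0·L_0(t) + 66·L_1(t) + 366·L_2(t) + 776·L_3(t).
Expanding and collecting terms gives f(t) = t³ + 4t² + t.
Evaluating at t = 11: f(11) = 1826.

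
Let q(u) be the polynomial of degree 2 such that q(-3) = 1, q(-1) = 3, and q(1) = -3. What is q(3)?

Using the Lagrange interpolation formula with nodes -3, -1, 1:
  L_0(u) = (u + 1)(u - 1) / 8
  L_1(u) = (u + 3)(u - 1) / -4
  L_2(u) = (u + 3)(u + 1) / 8
Then q(u) = 1·L_0(u) + 3·L_1(u) - 3·L_2(u).
Expanding and collecting terms gives q(u) = -u² - 3u + 1.
Evaluating at u = 3: q(3) = -17.

-17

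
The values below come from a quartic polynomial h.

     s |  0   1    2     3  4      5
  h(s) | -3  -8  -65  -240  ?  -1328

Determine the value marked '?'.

-623

The 5 known points determine the degree-4 polynomial uniquely.
Write h(s) = as^4 + bs^3 + cs^2 + ds + e. Substituting each data point gives a linear system:
  e = -3
  a + b + c + d + e = -8
  16a + 8b + 4c + 2d + e = -65
  81a + 27b + 9c + 3d + e = -240
  625a + 125b + 25c + 5d + e = -1328
Solving the system yields a = -1, b = -5, c = -4, d = 5, e = -3.
So h(s) = -s^4 - 5s^3 - 4s^2 + 5s - 3.
Then h(4) = -623.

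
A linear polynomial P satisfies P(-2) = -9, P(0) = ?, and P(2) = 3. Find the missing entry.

-3

The 2 known points determine the degree-1 polynomial uniquely.
Write P(s) = as + b. Substituting each data point gives a linear system:
  -2a + b = -9
  2a + b = 3
Solving the system yields a = 3, b = -3.
So P(s) = 3s - 3.
Then P(0) = -3.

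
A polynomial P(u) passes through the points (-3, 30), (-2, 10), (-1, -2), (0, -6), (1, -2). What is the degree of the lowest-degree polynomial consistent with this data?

Forward differences of the values at u = -3, -2, -1, 0, 1:
  P  : 30  10  -2  -6  -2
  Δ  : -20  -12  -4  4
  Δ^2: 8  8  8
  Δ^3: 0  0
  Δ^4: 0
The second differences are constant (8) and nonzero, while all higher differences vanish, so the minimal degree is 2.

2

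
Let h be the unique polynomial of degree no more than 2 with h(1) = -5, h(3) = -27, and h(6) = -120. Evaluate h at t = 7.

Using the Lagrange interpolation formula with nodes 1, 3, 6:
  L_0(t) = (t - 3)(t - 6) / 10
  L_1(t) = (t - 1)(t - 6) / -6
  L_2(t) = (t - 1)(t - 3) / 15
Then h(t) = -5·L_0(t) - 27·L_1(t) - 120·L_2(t).
Expanding and collecting terms gives h(t) = -4t² + 5t - 6.
Evaluating at t = 7: h(7) = -167.

-167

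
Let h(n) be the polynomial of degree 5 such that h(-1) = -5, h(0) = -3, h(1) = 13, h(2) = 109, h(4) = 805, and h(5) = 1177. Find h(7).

Write h(n) = an^5 + bn^4 + cn^3 + dn^2 + en + k. Substituting each data point gives a linear system:
  -a + b - c + d - e + k = -5
  k = -3
  a + b + c + d + e + k = 13
  32a + 16b + 8c + 4d + 2e + k = 109
  1024a + 256b + 64c + 16d + 4e + k = 805
  3125a + 625b + 125c + 25d + 5e + k = 1177
Solving the system yields a = -1, b = 6, c = 4, d = 1, e = 6, k = -3.
So h(n) = -n^5 + 6n^4 + 4n^3 + n^2 + 6n - 3.
Then h(7) = -941.

-941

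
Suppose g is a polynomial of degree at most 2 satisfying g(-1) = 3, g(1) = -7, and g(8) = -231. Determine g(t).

Write g(t) = at^2 + bt + c. Substituting each data point gives a linear system:
  a - b + c = 3
  a + b + c = -7
  64a + 8b + c = -231
Solving the system yields a = -3, b = -5, c = 1.
So g(t) = -3t^2 - 5t + 1.
Check: g(-1) = 3. ✓

g(t) = -3t^2 - 5t + 1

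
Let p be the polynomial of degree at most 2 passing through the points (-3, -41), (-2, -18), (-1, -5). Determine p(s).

Write p(s) = as^2 + bs + c. Substituting each data point gives a linear system:
  9a - 3b + c = -41
  4a - 2b + c = -18
  a - b + c = -5
Solving the system yields a = -5, b = -2, c = -2.
So p(s) = -5s^2 - 2s - 2.
Check: p(-1) = -5. ✓

p(s) = -5s^2 - 2s - 2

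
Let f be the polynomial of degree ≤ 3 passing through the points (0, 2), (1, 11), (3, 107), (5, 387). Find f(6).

Write f(u) = au^3 + bu^2 + cu + d. Substituting each data point gives a linear system:
  d = 2
  a + b + c + d = 11
  27a + 9b + 3c + d = 107
  125a + 25b + 5c + d = 387
Solving the system yields a = 2, b = 5, c = 2, d = 2.
So f(u) = 2u^3 + 5u^2 + 2u + 2.
Then f(6) = 626.

626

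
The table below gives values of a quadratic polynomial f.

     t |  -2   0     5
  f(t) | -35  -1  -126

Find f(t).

Using the Lagrange interpolation formula with nodes -2, 0, 5:
  L_0(t) = t(t - 5) / 14
  L_1(t) = (t + 2)(t - 5) / -10
  L_2(t) = (t + 2)t / 35
Then f(t) = -35·L_0(t) - 1·L_1(t) - 126·L_2(t).
Expanding and collecting terms gives f(t) = -6t² + 5t - 1.
Check: f(0) = -1. ✓

f(t) = -6t^2 + 5t - 1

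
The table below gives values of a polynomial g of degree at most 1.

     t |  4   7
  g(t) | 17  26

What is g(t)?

g(t) = 3t + 5

Using the Lagrange interpolation formula with nodes 4, 7:
  L_0(t) = (t - 7) / -3
  L_1(t) = (t - 4) / 3
Then g(t) = 17·L_0(t) + 26·L_1(t).
Expanding and collecting terms gives g(t) = 3t + 5.
Check: g(7) = 26. ✓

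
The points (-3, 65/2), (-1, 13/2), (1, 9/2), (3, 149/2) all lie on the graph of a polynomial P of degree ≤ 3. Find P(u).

P(u) = u^3 + 6u^2 - 2u - 1/2

Write P(u) = au^3 + bu^2 + cu + d. Substituting each data point gives a linear system:
  -27a + 9b - 3c + d = 65/2
  -a + b - c + d = 13/2
  a + b + c + d = 9/2
  27a + 9b + 3c + d = 149/2
Solving the system yields a = 1, b = 6, c = -2, d = -1/2.
So P(u) = u^3 + 6u^2 - 2u - 1/2.
Check: P(-1) = 13/2. ✓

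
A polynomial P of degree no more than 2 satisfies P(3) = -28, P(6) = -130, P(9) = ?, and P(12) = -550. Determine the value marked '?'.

-304

The 3 known points determine the degree-2 polynomial uniquely.
Write P(u) = au^2 + bu + c. Substituting each data point gives a linear system:
  9a + 3b + c = -28
  36a + 6b + c = -130
  144a + 12b + c = -550
Solving the system yields a = -4, b = 2, c = 2.
So P(u) = -4u² + 2u + 2.
Then P(9) = -304.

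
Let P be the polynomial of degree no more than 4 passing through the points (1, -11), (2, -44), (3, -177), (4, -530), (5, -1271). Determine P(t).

Write P(t) = at^4 + bt^3 + ct^2 + dt + e. Substituting each data point gives a linear system:
  a + b + c + d + e = -11
  16a + 8b + 4c + 2d + e = -44
  81a + 27b + 9c + 3d + e = -177
  256a + 64b + 16c + 4d + e = -530
  625a + 125b + 25c + 5d + e = -1271
Solving the system yields a = -2, b = 0, c = 0, d = -3, e = -6.
So P(t) = -2t^4 - 3t - 6.
Check: P(1) = -11. ✓

P(t) = -2t^4 - 3t - 6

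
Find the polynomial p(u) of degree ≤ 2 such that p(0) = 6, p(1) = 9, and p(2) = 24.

Using the Lagrange interpolation formula with nodes 0, 1, 2:
  L_0(u) = (u - 1)(u - 2) / 2
  L_1(u) = u(u - 2) / -1
  L_2(u) = u(u - 1) / 2
Then p(u) = 6·L_0(u) + 9·L_1(u) + 24·L_2(u).
Expanding and collecting terms gives p(u) = 6u² - 3u + 6.
Check: p(1) = 9. ✓

p(u) = 6u^2 - 3u + 6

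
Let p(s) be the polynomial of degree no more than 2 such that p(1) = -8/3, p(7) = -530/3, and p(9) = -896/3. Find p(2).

-35/3

Write p(s) = as^2 + bs + c. Substituting each data point gives a linear system:
  a + b + c = -8/3
  49a + 7b + c = -530/3
  81a + 9b + c = -896/3
Solving the system yields a = -4, b = 3, c = -5/3.
So p(s) = -4s^2 + 3s - 5/3.
Then p(2) = -35/3.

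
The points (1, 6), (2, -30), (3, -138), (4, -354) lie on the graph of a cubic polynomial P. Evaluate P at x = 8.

Using the Lagrange interpolation formula with nodes 1, 2, 3, 4:
  L_0(x) = (x - 2)(x - 3)(x - 4) / -6
  L_1(x) = (x - 1)(x - 3)(x - 4) / 2
  L_2(x) = (x - 1)(x - 2)(x - 4) / -2
  L_3(x) = (x - 1)(x - 2)(x - 3) / 6
Then P(x) = 6·L_0(x) - 30·L_1(x) - 138·L_2(x) - 354·L_3(x).
Expanding and collecting terms gives P(x) = -6x^3 + 6x + 6.
Evaluating at x = 8: P(8) = -3018.

-3018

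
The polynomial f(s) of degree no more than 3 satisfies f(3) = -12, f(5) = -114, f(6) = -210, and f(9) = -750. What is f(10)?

Using the Lagrange interpolation formula with nodes 3, 5, 6, 9:
  L_0(s) = (s - 5)(s - 6)(s - 9) / -36
  L_1(s) = (s - 3)(s - 6)(s - 9) / 8
  L_2(s) = (s - 3)(s - 5)(s - 9) / -9
  L_3(s) = (s - 3)(s - 5)(s - 6) / 72
Then f(s) = -12·L_0(s) - 114·L_1(s) - 210·L_2(s) - 750·L_3(s).
Expanding and collecting terms gives f(s) = -s³ - s² + 6s + 6.
Evaluating at s = 10: f(10) = -1034.

-1034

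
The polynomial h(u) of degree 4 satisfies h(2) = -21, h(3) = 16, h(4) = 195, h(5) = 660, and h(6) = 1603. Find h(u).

h(u) = 2u^4 - 4u^3 - 3u^2 - 2u - 5

Write h(u) = au^4 + bu^3 + cu^2 + du + e. Substituting each data point gives a linear system:
  16a + 8b + 4c + 2d + e = -21
  81a + 27b + 9c + 3d + e = 16
  256a + 64b + 16c + 4d + e = 195
  625a + 125b + 25c + 5d + e = 660
  1296a + 216b + 36c + 6d + e = 1603
Solving the system yields a = 2, b = -4, c = -3, d = -2, e = -5.
So h(u) = 2u⁴ - 4u³ - 3u² - 2u - 5.
Check: h(2) = -21. ✓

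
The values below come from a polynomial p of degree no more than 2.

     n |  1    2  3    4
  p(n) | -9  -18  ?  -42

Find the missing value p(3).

The 3 known points determine the degree-2 polynomial uniquely.
Write p(n) = an^2 + bn + c. Substituting each data point gives a linear system:
  a + b + c = -9
  4a + 2b + c = -18
  16a + 4b + c = -42
Solving the system yields a = -1, b = -6, c = -2.
So p(n) = -n² - 6n - 2.
Then p(3) = -29.

-29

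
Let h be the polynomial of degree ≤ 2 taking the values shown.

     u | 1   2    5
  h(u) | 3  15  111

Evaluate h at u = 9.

Using the Lagrange interpolation formula with nodes 1, 2, 5:
  L_0(u) = (u - 2)(u - 5) / 4
  L_1(u) = (u - 1)(u - 5) / -3
  L_2(u) = (u - 1)(u - 2) / 12
Then h(u) = 3·L_0(u) + 15·L_1(u) + 111·L_2(u).
Expanding and collecting terms gives h(u) = 5u^2 - 3u + 1.
Evaluating at u = 9: h(9) = 379.

379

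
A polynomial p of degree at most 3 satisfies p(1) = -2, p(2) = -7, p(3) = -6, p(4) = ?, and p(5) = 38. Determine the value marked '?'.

7

The 4 known points determine the degree-3 polynomial uniquely.
Write p(u) = au^3 + bu^2 + cu + d. Substituting each data point gives a linear system:
  a + b + c + d = -2
  8a + 4b + 2c + d = -7
  27a + 9b + 3c + d = -6
  125a + 25b + 5c + d = 38
Solving the system yields a = 1, b = -3, c = -3, d = 3.
So p(u) = u^3 - 3u^2 - 3u + 3.
Then p(4) = 7.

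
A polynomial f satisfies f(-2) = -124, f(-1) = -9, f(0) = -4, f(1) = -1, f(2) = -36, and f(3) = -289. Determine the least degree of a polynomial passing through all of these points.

4

Forward differences of the values at u = -2, -1, 0, 1, 2, 3:
  f  : -124  -9  -4  -1  -36  -289
  Δ  : 115  5  3  -35  -253
  Δ^2: -110  -2  -38  -218
  Δ^3: 108  -36  -180
  Δ^4: -144  -144
  Δ^5: 0
The fourth differences are constant (-144) and nonzero, while all higher differences vanish, so the minimal degree is 4.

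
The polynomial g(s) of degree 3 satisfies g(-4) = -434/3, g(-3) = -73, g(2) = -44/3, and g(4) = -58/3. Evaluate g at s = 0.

Using the Lagrange interpolation formula with nodes -4, -3, 2, 4:
  L_0(s) = (s + 3)(s - 2)(s - 4) / -48
  L_1(s) = (s + 4)(s - 2)(s - 4) / 35
  L_2(s) = (s + 4)(s + 3)(s - 4) / -60
  L_3(s) = (s + 4)(s + 3)(s - 2) / 112
Then g(s) = -434/3·L_0(s) - 73·L_1(s) - 44/3·L_2(s) - 58/3·L_3(s).
Expanding and collecting terms gives g(s) = s^3 - 5s^2 - (1/3)s - 2.
Evaluating at s = 0: g(0) = -2.

-2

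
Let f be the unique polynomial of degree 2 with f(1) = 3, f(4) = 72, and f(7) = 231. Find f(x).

Write f(x) = ax^2 + bx + c. Substituting each data point gives a linear system:
  a + b + c = 3
  16a + 4b + c = 72
  49a + 7b + c = 231
Solving the system yields a = 5, b = -2, c = 0.
So f(x) = 5x^2 - 2x.
Check: f(7) = 231. ✓

f(x) = 5x^2 - 2x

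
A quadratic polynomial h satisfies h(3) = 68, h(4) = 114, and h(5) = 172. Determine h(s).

h(s) = 6s^2 + 4s + 2

Using the Lagrange interpolation formula with nodes 3, 4, 5:
  L_0(s) = (s - 4)(s - 5) / 2
  L_1(s) = (s - 3)(s - 5) / -1
  L_2(s) = (s - 3)(s - 4) / 2
Then h(s) = 68·L_0(s) + 114·L_1(s) + 172·L_2(s).
Expanding and collecting terms gives h(s) = 6s^2 + 4s + 2.
Check: h(4) = 114. ✓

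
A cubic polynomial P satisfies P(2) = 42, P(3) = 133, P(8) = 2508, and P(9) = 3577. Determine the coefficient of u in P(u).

1

Write P(u) = au^3 + bu^2 + cu + d. Substituting each data point gives a linear system:
  8a + 4b + 2c + d = 42
  27a + 9b + 3c + d = 133
  512a + 64b + 8c + d = 2508
  729a + 81b + 9c + d = 3577
Solving the system yields a = 5, b = -1, c = 1, d = 4.
So P(u) = 5u^3 - u^2 + u + 4.
The coefficient of u is 1.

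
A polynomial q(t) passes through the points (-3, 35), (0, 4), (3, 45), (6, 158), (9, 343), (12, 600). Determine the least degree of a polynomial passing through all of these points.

2

Forward differences of the values at t = -3, 0, 3, 6, 9, 12:
  q  : 35  4  45  158  343  600
  Δ  : -31  41  113  185  257
  Δ^2: 72  72  72  72
  Δ^3: 0  0  0
  Δ^4: 0  0
  Δ^5: 0
The second differences are constant (72) and nonzero, while all higher differences vanish, so the minimal degree is 2.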